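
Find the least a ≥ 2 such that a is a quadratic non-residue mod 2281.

7

(2/2281) = +1, so 2 is a residue.
(3/2281) = +1, so 3 is a residue.
(4/2281) = +1, so 4 is a residue.
(5/2281) = +1, so 5 is a residue.
(6/2281) = +1, so 6 is a residue.
(7/2281) = −1, so 7 is the smallest positive non-residue mod 2281.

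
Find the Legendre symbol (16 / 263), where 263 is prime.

Pull out 2^4: since 263 ≡ 7 (mod 8), (2/263) = +1, so (2/263)^4 = +1.
Reached (1/263) = 1. Collecting the sign flips along the way, the symbol is +1.

1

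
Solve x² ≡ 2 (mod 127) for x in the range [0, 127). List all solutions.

Since 127 ≡ 3 (mod 4), a square root of 2 is 2^((127+1)/4) = 2^32 mod 127.
Repeated squaring: 2^2≡4, 2^4≡16, 2^8≡2, 2^16≡4, 2^32≡16 (mod 127).
2^32 = 2^(32) ≡ 16 (mod 127).
Check: 16² = 256 ≡ 2 (mod 127). The two roots are 16 and 111.

16, 111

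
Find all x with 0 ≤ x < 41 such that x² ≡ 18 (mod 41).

10, 31

41 ≡ 1 (mod 4), so we find a root by search.
Trying successive values, 10² = 100 ≡ 18 (mod 41). The other root is 41 − 10 = 31.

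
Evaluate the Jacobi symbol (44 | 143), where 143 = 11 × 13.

Pull out 2^2: since 143 ≡ 7 (mod 8), (2/143) = +1, so (2/143)^2 = +1.
Reciprocity: 11 ≡ 3 and 143 ≡ 3 (mod 4), so (11/143) = −(143/11).
Reduce top mod 11: now compute (0/11).
Top reduces to 0: gcd > 1, so the symbol is 0.

0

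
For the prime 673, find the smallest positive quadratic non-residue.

(2/673) = +1, so 2 is a residue.
(3/673) = +1, so 3 is a residue.
(4/673) = +1, so 4 is a residue.
(5/673) = −1, so 5 is the smallest positive non-residue mod 673.

5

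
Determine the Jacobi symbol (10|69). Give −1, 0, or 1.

Pull out 2: since 69 ≡ 5 (mod 8), (2/69) = -1.
Reciprocity: 5 ≡ 1 and 69 ≡ 1 (mod 4), so (5/69) = +(69/5).
Reduce top mod 5: now compute (4/5).
Pull out 2^2: since 5 ≡ 5 (mod 8), (2/5) = -1, so (2/5)^2 = +1.
Reached (1/5) = 1. Collecting the sign flips along the way, the symbol is -1.

-1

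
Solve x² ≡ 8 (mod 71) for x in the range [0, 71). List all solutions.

Since 71 ≡ 3 (mod 4), a square root of 8 is 8^((71+1)/4) = 8^18 mod 71.
Repeated squaring: 8^2≡64, 8^4≡49, 8^8≡58, 8^16≡27 (mod 71).
8^18 = 8^(16+2) ≡ 24 (mod 71).
Check: 24² = 576 ≡ 8 (mod 71). The two roots are 24 and 47.

24, 47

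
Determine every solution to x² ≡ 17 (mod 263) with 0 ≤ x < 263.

65, 198

Since 263 ≡ 3 (mod 4), a square root of 17 is 17^((263+1)/4) = 17^66 mod 263.
Repeated squaring: 17^2≡26, 17^4≡150, 17^8≡145, 17^16≡248, 17^32≡225, 17^64≡129 (mod 263).
17^66 = 17^(64+2) ≡ 198 (mod 263).
Check: 198² = 39204 ≡ 17 (mod 263). The two roots are 65 and 198.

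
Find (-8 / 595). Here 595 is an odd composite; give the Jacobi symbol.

First reduce: -8 ≡ 587 (mod 595).
Reciprocity: 587 ≡ 3 and 595 ≡ 3 (mod 4), so (587/595) = −(595/587).
Reduce top mod 587: now compute (8/587).
Pull out 2^3: since 587 ≡ 3 (mod 8), (2/587) = -1, so (2/587)^3 = -1.
Reached (1/587) = 1. Collecting the sign flips along the way, the symbol is +1.

1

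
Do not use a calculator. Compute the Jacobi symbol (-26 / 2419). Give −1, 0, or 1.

First reduce: -26 ≡ 2393 (mod 2419).
Reciprocity: 2393 ≡ 1 and 2419 ≡ 3 (mod 4), so (2393/2419) = +(2419/2393).
Reduce top mod 2393: now compute (26/2393).
Pull out 2: since 2393 ≡ 1 (mod 8), (2/2393) = +1.
Reciprocity: 13 ≡ 1 and 2393 ≡ 1 (mod 4), so (13/2393) = +(2393/13).
Reduce top mod 13: now compute (1/13).
Reached (1/13) = 1. Collecting the sign flips along the way, the symbol is +1.

1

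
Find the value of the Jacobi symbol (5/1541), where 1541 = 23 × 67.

Reciprocity: 5 ≡ 1 and 1541 ≡ 1 (mod 4), so (5/1541) = +(1541/5).
Reduce top mod 5: now compute (1/5).
Reached (1/5) = 1. Collecting the sign flips along the way, the symbol is +1.

1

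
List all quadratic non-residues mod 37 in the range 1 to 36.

Square k = 1,…,18 (k and 37−k give the same square):
1²=1, 2²=4, 3²=9, 4²=16, 5²=25, 6²=36, 7²≡12, 8²≡27, 9²≡7, 10²≡26, 11²≡10, 12²≡33, 13²≡21, 14²≡11, 15²≡3, 16²≡34, 17²≡30, 18²≡28 (mod 37).
The residues are {1, 3, 4, 7, 9, 10, 11, 12, 16, 21, 25, 26, 27, 28, 30, 33, 34, 36}; the non-residues are the remaining 18 nonzero classes.

2, 5, 6, 8, 13, 14, 15, 17, 18, 19, 20, 22, 23, 24, 29, 31, 32, 35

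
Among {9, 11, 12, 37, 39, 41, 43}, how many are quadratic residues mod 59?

(9/59) = +1 → QR.
(11/59) = -1 → non-residue.
(12/59) = +1 → QR.
(37/59) = -1 → non-residue.
(39/59) = -1 → non-residue.
(41/59) = +1 → QR.
(43/59) = -1 → non-residue.
Total quadratic residues among the 7: 3.

3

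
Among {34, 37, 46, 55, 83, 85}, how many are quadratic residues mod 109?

(34/109) = +1 → QR.
(37/109) = -1 → non-residue.
(46/109) = +1 → QR.
(55/109) = -1 → non-residue.
(83/109) = +1 → QR.
(85/109) = -1 → non-residue.
Total quadratic residues among the 6: 3.

3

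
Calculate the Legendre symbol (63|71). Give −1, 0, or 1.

-1

Euler's criterion: (63/71) ≡ 63^35 (mod 71).
63^2 ≡ 64 (mod 71)
63^4 ≡ 49 (mod 71)
63^8 ≡ 58 (mod 71)
63^16 ≡ 27 (mod 71)
63^32 ≡ 19 (mod 71)
63^35 = 63^(32+2+1) ≡ 70 (mod 71).
Result is 70 ≡ −1, so (63/71) = −1.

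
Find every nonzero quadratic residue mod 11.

Square k = 1,…,5 (k and 11−k give the same square):
1²=1, 2²=4, 3²=9, 4²≡5, 5²≡3 (mod 11).
So the quadratic residues mod 11 are {1, 3, 4, 5, 9}.

1, 3, 4, 5, 9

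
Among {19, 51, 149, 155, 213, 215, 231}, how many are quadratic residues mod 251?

3

(19/251) = -1 → non-residue.
(51/251) = +1 → QR.
(149/251) = +1 → QR.
(155/251) = +1 → QR.
(213/251) = -1 → non-residue.
(215/251) = -1 → non-residue.
(231/251) = -1 → non-residue.
Total quadratic residues among the 7: 3.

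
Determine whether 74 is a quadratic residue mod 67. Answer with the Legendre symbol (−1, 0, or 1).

-1

Euler's criterion: (74/67) ≡ 7^33 (mod 67).
7^2 ≡ 49 (mod 67)
7^4 ≡ 56 (mod 67)
7^8 ≡ 54 (mod 67)
7^16 ≡ 35 (mod 67)
7^32 ≡ 19 (mod 67)
7^33 = 7^(32+1) ≡ 66 (mod 67).
Result is 66 ≡ −1, so (74/67) = −1.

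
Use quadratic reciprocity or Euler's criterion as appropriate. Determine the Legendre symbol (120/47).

First reduce: 120 ≡ 26 (mod 47).
Pull out 2: since 47 ≡ 7 (mod 8), (2/47) = +1.
Reciprocity: 13 ≡ 1 and 47 ≡ 3 (mod 4), so (13/47) = +(47/13).
Reduce top mod 13: now compute (8/13).
Pull out 2^3: since 13 ≡ 5 (mod 8), (2/13) = -1, so (2/13)^3 = -1.
Reached (1/13) = 1. Collecting the sign flips along the way, the symbol is -1.

-1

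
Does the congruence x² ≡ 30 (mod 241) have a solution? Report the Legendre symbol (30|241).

Pull out 2: since 241 ≡ 1 (mod 8), (2/241) = +1.
Reciprocity: 15 ≡ 3 and 241 ≡ 1 (mod 4), so (15/241) = +(241/15).
Reduce top mod 15: now compute (1/15).
Reached (1/15) = 1. Collecting the sign flips along the way, the symbol is +1.

1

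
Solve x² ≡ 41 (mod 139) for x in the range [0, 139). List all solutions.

Since 139 ≡ 3 (mod 4), a square root of 41 is 41^((139+1)/4) = 41^35 mod 139.
Repeated squaring: 41^2≡13, 41^4≡30, 41^8≡66, 41^16≡47, 41^32≡124 (mod 139).
41^35 = 41^(32+2+1) ≡ 67 (mod 139).
Check: 67² = 4489 ≡ 41 (mod 139). The two roots are 67 and 72.

67, 72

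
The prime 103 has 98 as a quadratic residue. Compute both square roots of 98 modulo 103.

Since 103 ≡ 3 (mod 4), a square root of 98 is 98^((103+1)/4) = 98^26 mod 103.
Repeated squaring: 98^2≡25, 98^4≡7, 98^8≡49, 98^16≡32 (mod 103).
98^26 = 98^(16+8+2) ≡ 60 (mod 103).
Check: 60² = 3600 ≡ 98 (mod 103). The two roots are 43 and 60.

43, 60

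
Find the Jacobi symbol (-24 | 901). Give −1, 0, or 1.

First reduce: -24 ≡ 877 (mod 901).
Reciprocity: 877 ≡ 1 and 901 ≡ 1 (mod 4), so (877/901) = +(901/877).
Reduce top mod 877: now compute (24/877).
Pull out 2^3: since 877 ≡ 5 (mod 8), (2/877) = -1, so (2/877)^3 = -1.
Reciprocity: 3 ≡ 3 and 877 ≡ 1 (mod 4), so (3/877) = +(877/3).
Reduce top mod 3: now compute (1/3).
Reached (1/3) = 1. Collecting the sign flips along the way, the symbol is -1.

-1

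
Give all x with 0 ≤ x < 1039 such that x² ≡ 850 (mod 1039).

Since 1039 ≡ 3 (mod 4), a square root of 850 is 850^((1039+1)/4) = 850^260 mod 1039.
Repeated squaring: 850^2≡395, 850^4≡175, 850^8≡494, 850^16≡910, 850^32≡17, 850^64≡289, 850^128≡401, 850^256≡795 (mod 1039).
850^260 = 850^(256+4) ≡ 938 (mod 1039).
Check: 938² = 879844 ≡ 850 (mod 1039). The two roots are 101 and 938.

101, 938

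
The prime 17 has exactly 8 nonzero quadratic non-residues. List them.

3,5,6,7,10,11,12,14

Square k = 1,…,8 (k and 17−k give the same square):
1²=1, 2²=4, 3²=9, 4²=16, 5²≡8, 6²≡2, 7²≡15, 8²≡13 (mod 17).
The residues are {1, 2, 4, 8, 9, 13, 15, 16}; the non-residues are the remaining 8 nonzero classes.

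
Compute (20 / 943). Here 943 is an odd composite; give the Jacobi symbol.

-1

Pull out 2^2: since 943 ≡ 7 (mod 8), (2/943) = +1, so (2/943)^2 = +1.
Reciprocity: 5 ≡ 1 and 943 ≡ 3 (mod 4), so (5/943) = +(943/5).
Reduce top mod 5: now compute (3/5).
Reciprocity: 3 ≡ 3 and 5 ≡ 1 (mod 4), so (3/5) = +(5/3).
Reduce top mod 3: now compute (2/3).
Pull out 2: since 3 ≡ 3 (mod 8), (2/3) = -1.
Reached (1/3) = 1. Collecting the sign flips along the way, the symbol is -1.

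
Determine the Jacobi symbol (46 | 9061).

1

Pull out 2: since 9061 ≡ 5 (mod 8), (2/9061) = -1.
Reciprocity: 23 ≡ 3 and 9061 ≡ 1 (mod 4), so (23/9061) = +(9061/23).
Reduce top mod 23: now compute (22/23).
Pull out 2: since 23 ≡ 7 (mod 8), (2/23) = +1.
Reciprocity: 11 ≡ 3 and 23 ≡ 3 (mod 4), so (11/23) = −(23/11).
Reduce top mod 11: now compute (1/11).
Reached (1/11) = 1. Collecting the sign flips along the way, the symbol is +1.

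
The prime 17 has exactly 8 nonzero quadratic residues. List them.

1, 2, 4, 8, 9, 13, 15, 16

Square k = 1,…,8 (k and 17−k give the same square):
1²=1, 2²=4, 3²=9, 4²=16, 5²≡8, 6²≡2, 7²≡15, 8²≡13 (mod 17).
So the quadratic residues mod 17 are {1, 2, 4, 8, 9, 13, 15, 16}.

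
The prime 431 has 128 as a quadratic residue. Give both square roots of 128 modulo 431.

Since 431 ≡ 3 (mod 4), a square root of 128 is 128^((431+1)/4) = 128^108 mod 431.
Repeated squaring: 128^2≡6, 128^4≡36, 128^8≡3, 128^16≡9, 128^32≡81, 128^64≡96 (mod 431).
128^108 = 128^(64+32+8+4) ≡ 220 (mod 431).
Check: 220² = 48400 ≡ 128 (mod 431). The two roots are 211 and 220.

211, 220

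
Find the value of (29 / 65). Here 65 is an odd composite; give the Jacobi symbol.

Reciprocity: 29 ≡ 1 and 65 ≡ 1 (mod 4), so (29/65) = +(65/29).
Reduce top mod 29: now compute (7/29).
Reciprocity: 7 ≡ 3 and 29 ≡ 1 (mod 4), so (7/29) = +(29/7).
Reduce top mod 7: now compute (1/7).
Reached (1/7) = 1. Collecting the sign flips along the way, the symbol is +1.

1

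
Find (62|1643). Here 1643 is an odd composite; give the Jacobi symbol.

0

Pull out 2: since 1643 ≡ 3 (mod 8), (2/1643) = -1.
Reciprocity: 31 ≡ 3 and 1643 ≡ 3 (mod 4), so (31/1643) = −(1643/31).
Reduce top mod 31: now compute (0/31).
Top reduces to 0: gcd > 1, so the symbol is 0.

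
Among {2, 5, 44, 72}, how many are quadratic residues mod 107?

1

(2/107) = -1 → non-residue.
(5/107) = -1 → non-residue.
(44/107) = +1 → QR.
(72/107) = -1 → non-residue.
Total quadratic residues among the 4: 1.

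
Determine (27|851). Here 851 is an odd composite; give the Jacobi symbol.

1

Reciprocity: 27 ≡ 3 and 851 ≡ 3 (mod 4), so (27/851) = −(851/27).
Reduce top mod 27: now compute (14/27).
Pull out 2: since 27 ≡ 3 (mod 8), (2/27) = -1.
Reciprocity: 7 ≡ 3 and 27 ≡ 3 (mod 4), so (7/27) = −(27/7).
Reduce top mod 7: now compute (6/7).
Pull out 2: since 7 ≡ 7 (mod 8), (2/7) = +1.
Reciprocity: 3 ≡ 3 and 7 ≡ 3 (mod 4), so (3/7) = −(7/3).
Reduce top mod 3: now compute (1/3).
Reached (1/3) = 1. Collecting the sign flips along the way, the symbol is +1.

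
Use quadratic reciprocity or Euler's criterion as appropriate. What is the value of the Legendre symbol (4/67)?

1

Pull out 2^2: since 67 ≡ 3 (mod 8), (2/67) = -1, so (2/67)^2 = +1.
Reached (1/67) = 1. Collecting the sign flips along the way, the symbol is +1.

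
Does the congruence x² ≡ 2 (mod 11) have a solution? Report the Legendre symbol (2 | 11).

-1

Euler's criterion: (2/11) ≡ 2^5 (mod 11).
2^2 ≡ 4 (mod 11)
2^4 ≡ 5 (mod 11)
2^5 = 2^(4+1) ≡ 10 (mod 11).
Result is 10 ≡ −1, so (2/11) = −1.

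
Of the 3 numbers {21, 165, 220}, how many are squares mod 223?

(21/223) = -1 → non-residue.
(165/223) = -1 → non-residue.
(220/223) = +1 → QR.
Total quadratic residues among the 3: 1.

1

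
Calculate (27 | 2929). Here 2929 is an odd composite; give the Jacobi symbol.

Reciprocity: 27 ≡ 3 and 2929 ≡ 1 (mod 4), so (27/2929) = +(2929/27).
Reduce top mod 27: now compute (13/27).
Reciprocity: 13 ≡ 1 and 27 ≡ 3 (mod 4), so (13/27) = +(27/13).
Reduce top mod 13: now compute (1/13).
Reached (1/13) = 1. Collecting the sign flips along the way, the symbol is +1.

1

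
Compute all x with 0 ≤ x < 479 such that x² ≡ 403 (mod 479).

95, 384

Since 479 ≡ 3 (mod 4), a square root of 403 is 403^((479+1)/4) = 403^120 mod 479.
Repeated squaring: 403^2≡28, 403^4≡305, 403^8≡99, 403^16≡221, 403^32≡462, 403^64≡289 (mod 479).
403^120 = 403^(64+32+16+8) ≡ 384 (mod 479).
Check: 384² = 147456 ≡ 403 (mod 479). The two roots are 95 and 384.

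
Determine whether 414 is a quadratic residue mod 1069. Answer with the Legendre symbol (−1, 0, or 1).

1

Pull out 2: since 1069 ≡ 5 (mod 8), (2/1069) = -1.
Reciprocity: 207 ≡ 3 and 1069 ≡ 1 (mod 4), so (207/1069) = +(1069/207).
Reduce top mod 207: now compute (34/207).
Pull out 2: since 207 ≡ 7 (mod 8), (2/207) = +1.
Reciprocity: 17 ≡ 1 and 207 ≡ 3 (mod 4), so (17/207) = +(207/17).
Reduce top mod 17: now compute (3/17).
Reciprocity: 3 ≡ 3 and 17 ≡ 1 (mod 4), so (3/17) = +(17/3).
Reduce top mod 3: now compute (2/3).
Pull out 2: since 3 ≡ 3 (mod 8), (2/3) = -1.
Reached (1/3) = 1. Collecting the sign flips along the way, the symbol is +1.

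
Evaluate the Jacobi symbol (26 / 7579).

0

Pull out 2: since 7579 ≡ 3 (mod 8), (2/7579) = -1.
Reciprocity: 13 ≡ 1 and 7579 ≡ 3 (mod 4), so (13/7579) = +(7579/13).
Reduce top mod 13: now compute (0/13).
Top reduces to 0: gcd > 1, so the symbol is 0.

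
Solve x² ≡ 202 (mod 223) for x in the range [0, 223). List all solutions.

47, 176

Since 223 ≡ 3 (mod 4), a square root of 202 is 202^((223+1)/4) = 202^56 mod 223.
Repeated squaring: 202^2≡218, 202^4≡25, 202^8≡179, 202^16≡152, 202^32≡135 (mod 223).
202^56 = 202^(32+16+8) ≡ 47 (mod 223).
Check: 47² = 2209 ≡ 202 (mod 223). The two roots are 47 and 176.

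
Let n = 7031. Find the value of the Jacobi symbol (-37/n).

First reduce: -37 ≡ 6994 (mod 7031).
Pull out 2: since 7031 ≡ 7 (mod 8), (2/7031) = +1.
Reciprocity: 3497 ≡ 1 and 7031 ≡ 3 (mod 4), so (3497/7031) = +(7031/3497).
Reduce top mod 3497: now compute (37/3497).
Reciprocity: 37 ≡ 1 and 3497 ≡ 1 (mod 4), so (37/3497) = +(3497/37).
Reduce top mod 37: now compute (19/37).
Reciprocity: 19 ≡ 3 and 37 ≡ 1 (mod 4), so (19/37) = +(37/19).
Reduce top mod 19: now compute (18/19).
Pull out 2: since 19 ≡ 3 (mod 8), (2/19) = -1.
Reciprocity: 9 ≡ 1 and 19 ≡ 3 (mod 4), so (9/19) = +(19/9).
Reduce top mod 9: now compute (1/9).
Reached (1/9) = 1. Collecting the sign flips along the way, the symbol is -1.

-1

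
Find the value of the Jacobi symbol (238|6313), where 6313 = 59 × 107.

1

Pull out 2: since 6313 ≡ 1 (mod 8), (2/6313) = +1.
Reciprocity: 119 ≡ 3 and 6313 ≡ 1 (mod 4), so (119/6313) = +(6313/119).
Reduce top mod 119: now compute (6/119).
Pull out 2: since 119 ≡ 7 (mod 8), (2/119) = +1.
Reciprocity: 3 ≡ 3 and 119 ≡ 3 (mod 4), so (3/119) = −(119/3).
Reduce top mod 3: now compute (2/3).
Pull out 2: since 3 ≡ 3 (mod 8), (2/3) = -1.
Reached (1/3) = 1. Collecting the sign flips along the way, the symbol is +1.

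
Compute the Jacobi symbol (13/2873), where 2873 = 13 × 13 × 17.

Reciprocity: 13 ≡ 1 and 2873 ≡ 1 (mod 4), so (13/2873) = +(2873/13).
Reduce top mod 13: now compute (0/13).
Top reduces to 0: gcd > 1, so the symbol is 0.

0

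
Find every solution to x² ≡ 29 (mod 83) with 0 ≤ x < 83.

Since 83 ≡ 3 (mod 4), a square root of 29 is 29^((83+1)/4) = 29^21 mod 83.
Repeated squaring: 29^2≡11, 29^4≡38, 29^8≡33, 29^16≡10 (mod 83).
29^21 = 29^(16+4+1) ≡ 64 (mod 83).
Check: 64² = 4096 ≡ 29 (mod 83). The two roots are 19 and 64.

19, 64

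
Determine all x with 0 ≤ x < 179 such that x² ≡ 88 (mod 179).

Since 179 ≡ 3 (mod 4), a square root of 88 is 88^((179+1)/4) = 88^45 mod 179.
Repeated squaring: 88^2≡47, 88^4≡61, 88^8≡141, 88^16≡12, 88^32≡144 (mod 179).
88^45 = 88^(32+8+4+1) ≡ 25 (mod 179).
Check: 25² = 625 ≡ 88 (mod 179). The two roots are 25 and 154.

25, 154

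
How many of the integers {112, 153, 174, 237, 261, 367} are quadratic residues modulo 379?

1

(112/379) = -1 → non-residue.
(153/379) = -1 → non-residue.
(174/379) = -1 → non-residue.
(237/379) = -1 → non-residue.
(261/379) = -1 → non-residue.
(367/379) = +1 → QR.
Total quadratic residues among the 6: 1.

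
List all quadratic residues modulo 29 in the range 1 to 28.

Square k = 1,…,14 (k and 29−k give the same square):
1²=1, 2²=4, 3²=9, 4²=16, 5²=25, 6²≡7, 7²≡20, 8²≡6, 9²≡23, 10²≡13, 11²≡5, 12²≡28, 13²≡24, 14²≡22 (mod 29).
So the quadratic residues mod 29 are {1, 4, 5, 6, 7, 9, 13, 16, 20, 22, 23, 24, 25, 28}.

1 4 5 6 7 9 13 16 20 22 23 24 25 28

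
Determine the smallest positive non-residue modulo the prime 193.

5

(2/193) = +1, so 2 is a residue.
(3/193) = +1, so 3 is a residue.
(4/193) = +1, so 4 is a residue.
(5/193) = −1, so 5 is the smallest positive non-residue mod 193.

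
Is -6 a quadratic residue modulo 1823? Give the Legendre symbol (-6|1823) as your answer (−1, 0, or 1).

-1

First reduce: -6 ≡ 1817 (mod 1823).
Reciprocity: 1817 ≡ 1 and 1823 ≡ 3 (mod 4), so (1817/1823) = +(1823/1817).
Reduce top mod 1817: now compute (6/1817).
Pull out 2: since 1817 ≡ 1 (mod 8), (2/1817) = +1.
Reciprocity: 3 ≡ 3 and 1817 ≡ 1 (mod 4), so (3/1817) = +(1817/3).
Reduce top mod 3: now compute (2/3).
Pull out 2: since 3 ≡ 3 (mod 8), (2/3) = -1.
Reached (1/3) = 1. Collecting the sign flips along the way, the symbol is -1.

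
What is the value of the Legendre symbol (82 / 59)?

-1

First reduce: 82 ≡ 23 (mod 59).
Reciprocity: 23 ≡ 3 and 59 ≡ 3 (mod 4), so (23/59) = −(59/23).
Reduce top mod 23: now compute (13/23).
Reciprocity: 13 ≡ 1 and 23 ≡ 3 (mod 4), so (13/23) = +(23/13).
Reduce top mod 13: now compute (10/13).
Pull out 2: since 13 ≡ 5 (mod 8), (2/13) = -1.
Reciprocity: 5 ≡ 1 and 13 ≡ 1 (mod 4), so (5/13) = +(13/5).
Reduce top mod 5: now compute (3/5).
Reciprocity: 3 ≡ 3 and 5 ≡ 1 (mod 4), so (3/5) = +(5/3).
Reduce top mod 3: now compute (2/3).
Pull out 2: since 3 ≡ 3 (mod 8), (2/3) = -1.
Reached (1/3) = 1. Collecting the sign flips along the way, the symbol is -1.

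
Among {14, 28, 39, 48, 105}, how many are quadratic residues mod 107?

(14/107) = +1 → QR.
(28/107) = -1 → non-residue.
(39/107) = +1 → QR.
(48/107) = +1 → QR.
(105/107) = +1 → QR.
Total quadratic residues among the 5: 4.

4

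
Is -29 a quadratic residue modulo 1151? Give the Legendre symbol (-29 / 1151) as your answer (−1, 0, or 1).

-1

Euler's criterion: (-29/1151) ≡ 1122^575 (mod 1151).
1122^2 ≡ 841 (mod 1151)
1122^4 ≡ 567 (mod 1151)
1122^8 ≡ 360 (mod 1151)
1122^16 ≡ 688 (mod 1151)
1122^32 ≡ 283 (mod 1151)
1122^64 ≡ 670 (mod 1151)
1122^128 ≡ 10 (mod 1151)
1122^256 ≡ 100 (mod 1151)
1122^512 ≡ 792 (mod 1151)
1122^575 = 1122^(512+32+16+8+4+2+1) ≡ 1150 (mod 1151).
Result is 1150 ≡ −1, so (-29/1151) = −1.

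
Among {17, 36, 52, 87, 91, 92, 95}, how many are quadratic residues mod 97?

(17/97) = -1 → non-residue.
(36/97) = +1 → QR.
(52/97) = -1 → non-residue.
(87/97) = -1 → non-residue.
(91/97) = +1 → QR.
(92/97) = -1 → non-residue.
(95/97) = +1 → QR.
Total quadratic residues among the 7: 3.

3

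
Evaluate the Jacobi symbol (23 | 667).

Reciprocity: 23 ≡ 3 and 667 ≡ 3 (mod 4), so (23/667) = −(667/23).
Reduce top mod 23: now compute (0/23).
Top reduces to 0: gcd > 1, so the symbol is 0.

0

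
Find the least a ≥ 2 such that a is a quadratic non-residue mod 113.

(2/113) = +1, so 2 is a residue.
(3/113) = −1, so 3 is the smallest positive non-residue mod 113.

3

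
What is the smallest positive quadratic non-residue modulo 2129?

3

(2/2129) = +1, so 2 is a residue.
(3/2129) = −1, so 3 is the smallest positive non-residue mod 2129.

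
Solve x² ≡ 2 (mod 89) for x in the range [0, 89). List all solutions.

25, 64

89 ≡ 1 (mod 4), so we find a root by search.
Trying successive values, 25² = 625 ≡ 2 (mod 89). The other root is 89 − 25 = 64.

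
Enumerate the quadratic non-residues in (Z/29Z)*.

2 3 8 10 11 12 14 15 17 18 19 21 26 27

Square k = 1,…,14 (k and 29−k give the same square):
1²=1, 2²=4, 3²=9, 4²=16, 5²=25, 6²≡7, 7²≡20, 8²≡6, 9²≡23, 10²≡13, 11²≡5, 12²≡28, 13²≡24, 14²≡22 (mod 29).
The residues are {1, 4, 5, 6, 7, 9, 13, 16, 20, 22, 23, 24, 25, 28}; the non-residues are the remaining 14 nonzero classes.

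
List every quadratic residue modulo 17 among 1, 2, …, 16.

Square k = 1,…,8 (k and 17−k give the same square):
1²=1, 2²=4, 3²=9, 4²=16, 5²≡8, 6²≡2, 7²≡15, 8²≡13 (mod 17).
So the quadratic residues mod 17 are {1, 2, 4, 8, 9, 13, 15, 16}.

1,2,4,8,9,13,15,16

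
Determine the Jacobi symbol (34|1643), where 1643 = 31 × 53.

1

Pull out 2: since 1643 ≡ 3 (mod 8), (2/1643) = -1.
Reciprocity: 17 ≡ 1 and 1643 ≡ 3 (mod 4), so (17/1643) = +(1643/17).
Reduce top mod 17: now compute (11/17).
Reciprocity: 11 ≡ 3 and 17 ≡ 1 (mod 4), so (11/17) = +(17/11).
Reduce top mod 11: now compute (6/11).
Pull out 2: since 11 ≡ 3 (mod 8), (2/11) = -1.
Reciprocity: 3 ≡ 3 and 11 ≡ 3 (mod 4), so (3/11) = −(11/3).
Reduce top mod 3: now compute (2/3).
Pull out 2: since 3 ≡ 3 (mod 8), (2/3) = -1.
Reached (1/3) = 1. Collecting the sign flips along the way, the symbol is +1.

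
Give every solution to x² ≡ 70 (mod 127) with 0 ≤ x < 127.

Since 127 ≡ 3 (mod 4), a square root of 70 is 70^((127+1)/4) = 70^32 mod 127.
Repeated squaring: 70^2≡74, 70^4≡15, 70^8≡98, 70^16≡79, 70^32≡18 (mod 127).
70^32 = 70^(32) ≡ 18 (mod 127).
Check: 18² = 324 ≡ 70 (mod 127). The two roots are 18 and 109.

18, 109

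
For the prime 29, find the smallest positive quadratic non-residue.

(2/29) = −1, so 2 is the smallest positive non-residue mod 29.

2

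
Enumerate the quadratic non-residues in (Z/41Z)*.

3,6,7,11,12,13,14,15,17,19,22,24,26,27,28,29,30,34,35,38

Square k = 1,…,20 (k and 41−k give the same square):
1²=1, 2²=4, 3²=9, 4²=16, 5²=25, 6²=36, 7²≡8, 8²≡23, 9²≡40, 10²≡18, 11²≡39, 12²≡21, 13²≡5, 14²≡32, 15²≡20, 16²≡10, 17²≡2, 18²≡37, 19²≡33, 20²≡31 (mod 41).
The residues are {1, 2, 4, 5, 8, 9, 10, 16, 18, 20, 21, 23, 25, 31, 32, 33, 36, 37, 39, 40}; the non-residues are the remaining 20 nonzero classes.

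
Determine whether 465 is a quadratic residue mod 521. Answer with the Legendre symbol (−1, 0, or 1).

Euler's criterion: (465/521) ≡ 465^260 (mod 521).
465^2 ≡ 10 (mod 521)
465^4 ≡ 100 (mod 521)
465^8 ≡ 101 (mod 521)
465^16 ≡ 302 (mod 521)
465^32 ≡ 29 (mod 521)
465^64 ≡ 320 (mod 521)
465^128 ≡ 284 (mod 521)
465^256 ≡ 422 (mod 521)
465^260 = 465^(256+4) ≡ 520 (mod 521).
Result is 520 ≡ −1, so (465/521) = −1.

-1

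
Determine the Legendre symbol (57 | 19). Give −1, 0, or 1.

0

First reduce: 57 ≡ 0 (mod 19).
Top reduces to 0: gcd > 1, so the symbol is 0.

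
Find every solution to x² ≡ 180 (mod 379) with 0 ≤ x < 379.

Since 379 ≡ 3 (mod 4), a square root of 180 is 180^((379+1)/4) = 180^95 mod 379.
Repeated squaring: 180^2≡185, 180^4≡115, 180^8≡339, 180^16≡84, 180^32≡234, 180^64≡180 (mod 379).
180^95 = 180^(64+16+8+4+2+1) ≡ 234 (mod 379).
Check: 234² = 54756 ≡ 180 (mod 379). The two roots are 145 and 234.

145, 234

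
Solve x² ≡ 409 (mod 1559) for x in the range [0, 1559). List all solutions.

Since 1559 ≡ 3 (mod 4), a square root of 409 is 409^((1559+1)/4) = 409^390 mod 1559.
Repeated squaring: 409^2≡468, 409^4≡764, 409^8≡630, 409^16≡914, 409^32≡1331, 409^64≡537, 409^128≡1513, 409^256≡557 (mod 1559).
409^390 = 409^(256+128+4+2) ≡ 1126 (mod 1559).
Check: 1126² = 1267876 ≡ 409 (mod 1559). The two roots are 433 and 1126.

433, 1126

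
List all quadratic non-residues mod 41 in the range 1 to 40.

Square k = 1,…,20 (k and 41−k give the same square):
1²=1, 2²=4, 3²=9, 4²=16, 5²=25, 6²=36, 7²≡8, 8²≡23, 9²≡40, 10²≡18, 11²≡39, 12²≡21, 13²≡5, 14²≡32, 15²≡20, 16²≡10, 17²≡2, 18²≡37, 19²≡33, 20²≡31 (mod 41).
The residues are {1, 2, 4, 5, 8, 9, 10, 16, 18, 20, 21, 23, 25, 31, 32, 33, 36, 37, 39, 40}; the non-residues are the remaining 20 nonzero classes.

3,6,7,11,12,13,14,15,17,19,22,24,26,27,28,29,30,34,35,38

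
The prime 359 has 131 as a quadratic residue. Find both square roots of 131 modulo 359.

Since 359 ≡ 3 (mod 4), a square root of 131 is 131^((359+1)/4) = 131^90 mod 359.
Repeated squaring: 131^2≡288, 131^4≡15, 131^8≡225, 131^16≡6, 131^32≡36, 131^64≡219 (mod 359).
131^90 = 131^(64+16+8+2) ≡ 298 (mod 359).
Check: 298² = 88804 ≡ 131 (mod 359). The two roots are 61 and 298.

61, 298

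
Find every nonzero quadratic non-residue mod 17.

Square k = 1,…,8 (k and 17−k give the same square):
1²=1, 2²=4, 3²=9, 4²=16, 5²≡8, 6²≡2, 7²≡15, 8²≡13 (mod 17).
The residues are {1, 2, 4, 8, 9, 13, 15, 16}; the non-residues are the remaining 8 nonzero classes.

3, 5, 6, 7, 10, 11, 12, 14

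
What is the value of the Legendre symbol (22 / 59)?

Pull out 2: since 59 ≡ 3 (mod 8), (2/59) = -1.
Reciprocity: 11 ≡ 3 and 59 ≡ 3 (mod 4), so (11/59) = −(59/11).
Reduce top mod 11: now compute (4/11).
Pull out 2^2: since 11 ≡ 3 (mod 8), (2/11) = -1, so (2/11)^2 = +1.
Reached (1/11) = 1. Collecting the sign flips along the way, the symbol is +1.

1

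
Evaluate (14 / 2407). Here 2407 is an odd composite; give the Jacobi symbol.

Pull out 2: since 2407 ≡ 7 (mod 8), (2/2407) = +1.
Reciprocity: 7 ≡ 3 and 2407 ≡ 3 (mod 4), so (7/2407) = −(2407/7).
Reduce top mod 7: now compute (6/7).
Pull out 2: since 7 ≡ 7 (mod 8), (2/7) = +1.
Reciprocity: 3 ≡ 3 and 7 ≡ 3 (mod 4), so (3/7) = −(7/3).
Reduce top mod 3: now compute (1/3).
Reached (1/3) = 1. Collecting the sign flips along the way, the symbol is +1.

1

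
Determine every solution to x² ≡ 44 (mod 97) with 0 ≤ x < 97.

97 ≡ 1 (mod 4), so we find a root by search.
Trying successive values, 23² = 529 ≡ 44 (mod 97). The other root is 97 − 23 = 74.

23, 74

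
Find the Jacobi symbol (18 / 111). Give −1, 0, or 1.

Pull out 2: since 111 ≡ 7 (mod 8), (2/111) = +1.
Reciprocity: 9 ≡ 1 and 111 ≡ 3 (mod 4), so (9/111) = +(111/9).
Reduce top mod 9: now compute (3/9).
Reciprocity: 3 ≡ 3 and 9 ≡ 1 (mod 4), so (3/9) = +(9/3).
Reduce top mod 3: now compute (0/3).
Top reduces to 0: gcd > 1, so the symbol is 0.

0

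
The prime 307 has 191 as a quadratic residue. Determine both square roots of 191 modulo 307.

Since 307 ≡ 3 (mod 4), a square root of 191 is 191^((307+1)/4) = 191^77 mod 307.
Repeated squaring: 191^2≡255, 191^4≡248, 191^8≡104, 191^16≡71, 191^32≡129, 191^64≡63 (mod 307).
191^77 = 191^(64+8+4+1) ≡ 240 (mod 307).
Check: 240² = 57600 ≡ 191 (mod 307). The two roots are 67 and 240.

67, 240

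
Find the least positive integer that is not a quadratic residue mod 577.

5

(2/577) = +1, so 2 is a residue.
(3/577) = +1, so 3 is a residue.
(4/577) = +1, so 4 is a residue.
(5/577) = −1, so 5 is the smallest positive non-residue mod 577.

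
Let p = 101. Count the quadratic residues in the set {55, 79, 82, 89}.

2

(55/101) = -1 → non-residue.
(79/101) = +1 → QR.
(82/101) = +1 → QR.
(89/101) = -1 → non-residue.
Total quadratic residues among the 4: 2.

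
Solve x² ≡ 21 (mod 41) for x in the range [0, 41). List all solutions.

41 ≡ 1 (mod 4), so we find a root by search.
Trying successive values, 12² = 144 ≡ 21 (mod 41). The other root is 41 − 12 = 29.

12, 29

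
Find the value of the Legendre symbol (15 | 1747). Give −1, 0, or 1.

Reciprocity: 15 ≡ 3 and 1747 ≡ 3 (mod 4), so (15/1747) = −(1747/15).
Reduce top mod 15: now compute (7/15).
Reciprocity: 7 ≡ 3 and 15 ≡ 3 (mod 4), so (7/15) = −(15/7).
Reduce top mod 7: now compute (1/7).
Reached (1/7) = 1. Collecting the sign flips along the way, the symbol is +1.

1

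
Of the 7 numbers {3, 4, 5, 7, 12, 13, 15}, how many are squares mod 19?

(3/19) = -1 → non-residue.
(4/19) = +1 → QR.
(5/19) = +1 → QR.
(7/19) = +1 → QR.
(12/19) = -1 → non-residue.
(13/19) = -1 → non-residue.
(15/19) = -1 → non-residue.
Total quadratic residues among the 7: 3.

3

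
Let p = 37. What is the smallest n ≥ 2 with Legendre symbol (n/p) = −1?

(2/37) = −1, so 2 is the smallest positive non-residue mod 37.

2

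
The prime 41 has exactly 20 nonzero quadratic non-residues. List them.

3,6,7,11,12,13,14,15,17,19,22,24,26,27,28,29,30,34,35,38

Square k = 1,…,20 (k and 41−k give the same square):
1²=1, 2²=4, 3²=9, 4²=16, 5²=25, 6²=36, 7²≡8, 8²≡23, 9²≡40, 10²≡18, 11²≡39, 12²≡21, 13²≡5, 14²≡32, 15²≡20, 16²≡10, 17²≡2, 18²≡37, 19²≡33, 20²≡31 (mod 41).
The residues are {1, 2, 4, 5, 8, 9, 10, 16, 18, 20, 21, 23, 25, 31, 32, 33, 36, 37, 39, 40}; the non-residues are the remaining 20 nonzero classes.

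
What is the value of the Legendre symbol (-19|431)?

-1

First reduce: -19 ≡ 412 (mod 431).
Pull out 2^2: since 431 ≡ 7 (mod 8), (2/431) = +1, so (2/431)^2 = +1.
Reciprocity: 103 ≡ 3 and 431 ≡ 3 (mod 4), so (103/431) = −(431/103).
Reduce top mod 103: now compute (19/103).
Reciprocity: 19 ≡ 3 and 103 ≡ 3 (mod 4), so (19/103) = −(103/19).
Reduce top mod 19: now compute (8/19).
Pull out 2^3: since 19 ≡ 3 (mod 8), (2/19) = -1, so (2/19)^3 = -1.
Reached (1/19) = 1. Collecting the sign flips along the way, the symbol is -1.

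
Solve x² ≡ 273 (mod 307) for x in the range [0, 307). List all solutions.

102, 205

Since 307 ≡ 3 (mod 4), a square root of 273 is 273^((307+1)/4) = 273^77 mod 307.
Repeated squaring: 273^2≡235, 273^4≡272, 273^8≡304, 273^16≡9, 273^32≡81, 273^64≡114 (mod 307).
273^77 = 273^(64+8+4+1) ≡ 102 (mod 307).
Check: 102² = 10404 ≡ 273 (mod 307). The two roots are 102 and 205.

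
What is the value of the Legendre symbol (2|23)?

1

Pull out 2: since 23 ≡ 7 (mod 8), (2/23) = +1.
Reached (1/23) = 1. Collecting the sign flips along the way, the symbol is +1.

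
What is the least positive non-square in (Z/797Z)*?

(2/797) = −1, so 2 is the smallest positive non-residue mod 797.

2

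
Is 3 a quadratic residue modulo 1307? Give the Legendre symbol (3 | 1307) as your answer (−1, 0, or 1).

1

Reciprocity: 3 ≡ 3 and 1307 ≡ 3 (mod 4), so (3/1307) = −(1307/3).
Reduce top mod 3: now compute (2/3).
Pull out 2: since 3 ≡ 3 (mod 8), (2/3) = -1.
Reached (1/3) = 1. Collecting the sign flips along the way, the symbol is +1.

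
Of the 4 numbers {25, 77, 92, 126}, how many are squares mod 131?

2

(25/131) = +1 → QR.
(77/131) = +1 → QR.
(92/131) = -1 → non-residue.
(126/131) = -1 → non-residue.
Total quadratic residues among the 4: 2.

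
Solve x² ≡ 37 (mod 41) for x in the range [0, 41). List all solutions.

41 ≡ 1 (mod 4), so we find a root by search.
Trying successive values, 18² = 324 ≡ 37 (mod 41). The other root is 41 − 18 = 23.

18, 23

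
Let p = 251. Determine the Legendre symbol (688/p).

First reduce: 688 ≡ 186 (mod 251).
Pull out 2: since 251 ≡ 3 (mod 8), (2/251) = -1.
Reciprocity: 93 ≡ 1 and 251 ≡ 3 (mod 4), so (93/251) = +(251/93).
Reduce top mod 93: now compute (65/93).
Reciprocity: 65 ≡ 1 and 93 ≡ 1 (mod 4), so (65/93) = +(93/65).
Reduce top mod 65: now compute (28/65).
Pull out 2^2: since 65 ≡ 1 (mod 8), (2/65) = +1, so (2/65)^2 = +1.
Reciprocity: 7 ≡ 3 and 65 ≡ 1 (mod 4), so (7/65) = +(65/7).
Reduce top mod 7: now compute (2/7).
Pull out 2: since 7 ≡ 7 (mod 8), (2/7) = +1.
Reached (1/7) = 1. Collecting the sign flips along the way, the symbol is -1.

-1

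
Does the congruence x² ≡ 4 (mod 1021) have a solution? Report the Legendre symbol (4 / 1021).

Euler's criterion: (4/1021) ≡ 4^510 (mod 1021).
4^2 ≡ 16 (mod 1021)
4^4 ≡ 256 (mod 1021)
4^8 ≡ 192 (mod 1021)
4^16 ≡ 108 (mod 1021)
4^32 ≡ 433 (mod 1021)
4^64 ≡ 646 (mod 1021)
4^128 ≡ 748 (mod 1021)
4^256 ≡ 1017 (mod 1021)
4^510 = 4^(256+128+64+32+16+8+4+2) ≡ 1 (mod 1021).
Result is 1, so (4/1021) = 1.

1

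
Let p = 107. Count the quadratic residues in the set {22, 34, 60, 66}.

1

(22/107) = -1 → non-residue.
(34/107) = +1 → QR.
(60/107) = -1 → non-residue.
(66/107) = -1 → non-residue.
Total quadratic residues among the 4: 1.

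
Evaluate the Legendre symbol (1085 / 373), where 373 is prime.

First reduce: 1085 ≡ 339 (mod 373).
Reciprocity: 339 ≡ 3 and 373 ≡ 1 (mod 4), so (339/373) = +(373/339).
Reduce top mod 339: now compute (34/339).
Pull out 2: since 339 ≡ 3 (mod 8), (2/339) = -1.
Reciprocity: 17 ≡ 1 and 339 ≡ 3 (mod 4), so (17/339) = +(339/17).
Reduce top mod 17: now compute (16/17).
Pull out 2^4: since 17 ≡ 1 (mod 8), (2/17) = +1, so (2/17)^4 = +1.
Reached (1/17) = 1. Collecting the sign flips along the way, the symbol is -1.

-1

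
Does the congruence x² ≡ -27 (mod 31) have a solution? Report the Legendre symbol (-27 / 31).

First reduce: -27 ≡ 4 (mod 31).
Pull out 2^2: since 31 ≡ 7 (mod 8), (2/31) = +1, so (2/31)^2 = +1.
Reached (1/31) = 1. Collecting the sign flips along the way, the symbol is +1.

1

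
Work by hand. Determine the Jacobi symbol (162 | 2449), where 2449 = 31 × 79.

1

Pull out 2: since 2449 ≡ 1 (mod 8), (2/2449) = +1.
Reciprocity: 81 ≡ 1 and 2449 ≡ 1 (mod 4), so (81/2449) = +(2449/81).
Reduce top mod 81: now compute (19/81).
Reciprocity: 19 ≡ 3 and 81 ≡ 1 (mod 4), so (19/81) = +(81/19).
Reduce top mod 19: now compute (5/19).
Reciprocity: 5 ≡ 1 and 19 ≡ 3 (mod 4), so (5/19) = +(19/5).
Reduce top mod 5: now compute (4/5).
Pull out 2^2: since 5 ≡ 5 (mod 8), (2/5) = -1, so (2/5)^2 = +1.
Reached (1/5) = 1. Collecting the sign flips along the way, the symbol is +1.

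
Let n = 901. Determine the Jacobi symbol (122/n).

-1

Pull out 2: since 901 ≡ 5 (mod 8), (2/901) = -1.
Reciprocity: 61 ≡ 1 and 901 ≡ 1 (mod 4), so (61/901) = +(901/61).
Reduce top mod 61: now compute (47/61).
Reciprocity: 47 ≡ 3 and 61 ≡ 1 (mod 4), so (47/61) = +(61/47).
Reduce top mod 47: now compute (14/47).
Pull out 2: since 47 ≡ 7 (mod 8), (2/47) = +1.
Reciprocity: 7 ≡ 3 and 47 ≡ 3 (mod 4), so (7/47) = −(47/7).
Reduce top mod 7: now compute (5/7).
Reciprocity: 5 ≡ 1 and 7 ≡ 3 (mod 4), so (5/7) = +(7/5).
Reduce top mod 5: now compute (2/5).
Pull out 2: since 5 ≡ 5 (mod 8), (2/5) = -1.
Reached (1/5) = 1. Collecting the sign flips along the way, the symbol is -1.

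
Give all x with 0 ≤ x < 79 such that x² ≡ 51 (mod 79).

29, 50

Since 79 ≡ 3 (mod 4), a square root of 51 is 51^((79+1)/4) = 51^20 mod 79.
Repeated squaring: 51^2≡73, 51^4≡36, 51^8≡32, 51^16≡76 (mod 79).
51^20 = 51^(16+4) ≡ 50 (mod 79).
Check: 50² = 2500 ≡ 51 (mod 79). The two roots are 29 and 50.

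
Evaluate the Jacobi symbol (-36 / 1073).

1

First reduce: -36 ≡ 1037 (mod 1073).
Reciprocity: 1037 ≡ 1 and 1073 ≡ 1 (mod 4), so (1037/1073) = +(1073/1037).
Reduce top mod 1037: now compute (36/1037).
Pull out 2^2: since 1037 ≡ 5 (mod 8), (2/1037) = -1, so (2/1037)^2 = +1.
Reciprocity: 9 ≡ 1 and 1037 ≡ 1 (mod 4), so (9/1037) = +(1037/9).
Reduce top mod 9: now compute (2/9).
Pull out 2: since 9 ≡ 1 (mod 8), (2/9) = +1.
Reached (1/9) = 1. Collecting the sign flips along the way, the symbol is +1.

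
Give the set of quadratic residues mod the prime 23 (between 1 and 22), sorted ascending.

1,2,3,4,6,8,9,12,13,16,18

Square k = 1,…,11 (k and 23−k give the same square):
1²=1, 2²=4, 3²=9, 4²=16, 5²≡2, 6²≡13, 7²≡3, 8²≡18, 9²≡12, 10²≡8, 11²≡6 (mod 23).
So the quadratic residues mod 23 are {1, 2, 3, 4, 6, 8, 9, 12, 13, 16, 18}.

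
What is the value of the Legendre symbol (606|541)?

First reduce: 606 ≡ 65 (mod 541).
Reciprocity: 65 ≡ 1 and 541 ≡ 1 (mod 4), so (65/541) = +(541/65).
Reduce top mod 65: now compute (21/65).
Reciprocity: 21 ≡ 1 and 65 ≡ 1 (mod 4), so (21/65) = +(65/21).
Reduce top mod 21: now compute (2/21).
Pull out 2: since 21 ≡ 5 (mod 8), (2/21) = -1.
Reached (1/21) = 1. Collecting the sign flips along the way, the symbol is -1.

-1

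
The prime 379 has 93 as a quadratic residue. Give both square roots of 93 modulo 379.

Since 379 ≡ 3 (mod 4), a square root of 93 is 93^((379+1)/4) = 93^95 mod 379.
Repeated squaring: 93^2≡311, 93^4≡76, 93^8≡91, 93^16≡322, 93^32≡217, 93^64≡93 (mod 379).
93^95 = 93^(64+16+8+4+2+1) ≡ 217 (mod 379).
Check: 217² = 47089 ≡ 93 (mod 379). The two roots are 162 and 217.

162, 217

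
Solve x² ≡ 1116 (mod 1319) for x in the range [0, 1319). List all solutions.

125, 1194

Since 1319 ≡ 3 (mod 4), a square root of 1116 is 1116^((1319+1)/4) = 1116^330 mod 1319.
Repeated squaring: 1116^2≡320, 1116^4≡837, 1116^8≡180, 1116^16≡744, 1116^32≡875, 1116^64≡605, 1116^128≡662, 1116^256≡336 (mod 1319).
1116^330 = 1116^(256+64+8+2) ≡ 125 (mod 1319).
Check: 125² = 15625 ≡ 1116 (mod 1319). The two roots are 125 and 1194.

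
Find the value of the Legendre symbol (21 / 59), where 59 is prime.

1

Euler's criterion: (21/59) ≡ 21^29 (mod 59).
21^2 ≡ 28 (mod 59)
21^4 ≡ 17 (mod 59)
21^8 ≡ 53 (mod 59)
21^16 ≡ 36 (mod 59)
21^29 = 21^(16+8+4+1) ≡ 1 (mod 59).
Result is 1, so (21/59) = 1.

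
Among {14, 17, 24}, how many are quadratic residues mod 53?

2

(14/53) = -1 → non-residue.
(17/53) = +1 → QR.
(24/53) = +1 → QR.
Total quadratic residues among the 3: 2.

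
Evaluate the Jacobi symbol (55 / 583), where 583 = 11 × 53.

0

Reciprocity: 55 ≡ 3 and 583 ≡ 3 (mod 4), so (55/583) = −(583/55).
Reduce top mod 55: now compute (33/55).
Reciprocity: 33 ≡ 1 and 55 ≡ 3 (mod 4), so (33/55) = +(55/33).
Reduce top mod 33: now compute (22/33).
Pull out 2: since 33 ≡ 1 (mod 8), (2/33) = +1.
Reciprocity: 11 ≡ 3 and 33 ≡ 1 (mod 4), so (11/33) = +(33/11).
Reduce top mod 11: now compute (0/11).
Top reduces to 0: gcd > 1, so the symbol is 0.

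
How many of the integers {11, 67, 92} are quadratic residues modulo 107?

(11/107) = +1 → QR.
(67/107) = -1 → non-residue.
(92/107) = +1 → QR.
Total quadratic residues among the 3: 2.

2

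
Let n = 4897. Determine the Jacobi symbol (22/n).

Pull out 2: since 4897 ≡ 1 (mod 8), (2/4897) = +1.
Reciprocity: 11 ≡ 3 and 4897 ≡ 1 (mod 4), so (11/4897) = +(4897/11).
Reduce top mod 11: now compute (2/11).
Pull out 2: since 11 ≡ 3 (mod 8), (2/11) = -1.
Reached (1/11) = 1. Collecting the sign flips along the way, the symbol is -1.

-1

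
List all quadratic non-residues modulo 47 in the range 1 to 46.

5, 10, 11, 13, 15, 19, 20, 22, 23, 26, 29, 30, 31, 33, 35, 38, 39, 40, 41, 43, 44, 45, 46

Square k = 1,…,23 (k and 47−k give the same square):
1²=1, 2²=4, 3²=9, 4²=16, 5²=25, 6²=36, 7²≡2, 8²≡17, 9²≡34, 10²≡6, 11²≡27, 12²≡3, 13²≡28, 14²≡8, 15²≡37, 16²≡21, 17²≡7, 18²≡42, 19²≡32, 20²≡24, 21²≡18, 22²≡14, 23²≡12 (mod 47).
The residues are {1, 2, 3, 4, 6, 7, 8, 9, 12, 14, 16, 17, 18, 21, 24, 25, 27, 28, 32, 34, 36, 37, 42}; the non-residues are the remaining 23 nonzero classes.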